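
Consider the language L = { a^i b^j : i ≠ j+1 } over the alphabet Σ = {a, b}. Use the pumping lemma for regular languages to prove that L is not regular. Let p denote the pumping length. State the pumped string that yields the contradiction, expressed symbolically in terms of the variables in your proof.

a^{p+p!} b^{p+p!-1}

Assume L is regular; let p be its pumping constant.
Choose w = a^p b^{p+p!-1}. Since p ≠ (p+p!-1)+1 = p+p!, w ∈ L; and |w| ≥ p.
Write w = xyz as guaranteed by the lemma, with |xy| ≤ p and |y| ≥ 1.
The first p characters of w are a's, so xy (and hence y) consists only of a's. Write y = a^k, 1 ≤ k ≤ p.
Since 1 ≤ k ≤ p, k divides p!; set t = 1 + p!/k. Then xy^t z has p + (p!/k)·k = p + p! copies of a. Now the a-count is p+p! and (b-count)+1 = (p+p!-1)+1 = p+p!, so i ≠ j+1 fails. So xy^t z = a^{p+p!} b^{p+p!-1} ∉ L.
Contradiction. Therefore L is not regular.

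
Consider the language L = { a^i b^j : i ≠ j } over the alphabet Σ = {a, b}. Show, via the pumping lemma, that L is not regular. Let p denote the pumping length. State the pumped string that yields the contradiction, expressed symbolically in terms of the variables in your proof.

a^{p+p!} b^{p+p!}

Toward a contradiction, assume L is regular with pumping length p.
Choose w = a^p b^{p+p!}. Since p ≠ p+p!, w ∈ L; and |w| ≥ p.
By the pumping lemma, w = xyz with |xy| ≤ p and |y| > 0.
Since the first p symbols of w are all a's and |xy| ≤ p, y lies entirely in the leading a-block: y = a^k for some k with 1 ≤ k ≤ p.
Since 1 ≤ k ≤ p, k divides p!; set t = 1 + p!/k. Then xy^t z has p + (p!/k)·k = p + p! copies of a. Now the a-count equals the b-count, so i ≠ j fails. So xy^t z = a^{p+p!} b^{p+p!} ∉ L.
This is a contradiction; hence L is not regular.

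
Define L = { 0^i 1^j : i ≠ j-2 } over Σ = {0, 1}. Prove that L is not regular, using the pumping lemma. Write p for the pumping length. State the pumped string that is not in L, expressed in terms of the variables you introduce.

Assume L is regular; let p be its pumping constant.
Choose w = 0^p 1^{p+p!+2}. Since p ≠ (p+p!+2)-2 = p+p!, w ∈ L; and |w| ≥ p.
By the pumping lemma, w = xyz with |xy| ≤ p and y is nonempty.
The first p characters of w are 0's, so xy (and hence y) consists only of 0's. Write y = 0^k, 1 ≤ k ≤ p.
Since 1 ≤ k ≤ p, k divides p!; set t = 1 + p!/k. Then xy^t z has p + (p!/k)·k = p + p! copies of 0. Now the 0-count is p+p! and (1-count)-2 = (p+p!+2)-2 = p+p!, so i ≠ j-2 fails. So xy^t z = 0^{p+p!} 1^{p+p!+2} ∉ L.
Contradiction. Therefore L is not regular.

0^{p+p!} 1^{p+p!+2}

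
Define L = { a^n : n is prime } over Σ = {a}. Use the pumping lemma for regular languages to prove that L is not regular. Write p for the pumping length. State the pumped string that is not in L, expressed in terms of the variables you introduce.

a^{q(1+k)}

Suppose for contradiction that L is regular, and let p be the pumping length.
Let q be a prime with q ≥ p+2 (infinitely many primes exist), and take w = a^q ∈ L with |w| = q ≥ p.
By the pumping lemma, w = xyz with |xy| ≤ p and |y| ≥ 1.
Then y = a^k for some k with 1 ≤ k ≤ p.
Since 1 ≤ k ≤ p, |xz| = q-k. Pump with i = q+1: |xy^{q+1}z| = (q-k)+(q+1)k = q+qk = q(1+k), which is composite (both factors ≥ 2). So xy^{q+1}z = a^{q(1+k)} ∉ L.
Contradiction. Therefore L is not regular.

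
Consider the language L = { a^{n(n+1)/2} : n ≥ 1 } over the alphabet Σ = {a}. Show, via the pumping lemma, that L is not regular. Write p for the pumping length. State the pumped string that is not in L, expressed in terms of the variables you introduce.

Toward a contradiction, assume L is regular with pumping length p.
Take w = a^{p(p+1)/2} ∈ L with |w| = p(p+1)/2 ≥ p.
The pumping lemma gives a decomposition w = xyz where |xy| ≤ p and |y| ≥ 1.
Then y = a^k for some k with 1 ≤ k ≤ p.
Pump with i = 2: xy^2z = a^{p(p+1)/2+k}. Since 1 ≤ k ≤ p, p(p+1)/2 < p(p+1)/2+k ≤ p(p+1)/2+p < (p+1)(p+2)/2, so p(p+1)/2+k is strictly between consecutive triangular numbers. So xy^2z ∉ L.
This contradicts the pumping lemma, so L is not regular.

a^{p(p+1)/2+k}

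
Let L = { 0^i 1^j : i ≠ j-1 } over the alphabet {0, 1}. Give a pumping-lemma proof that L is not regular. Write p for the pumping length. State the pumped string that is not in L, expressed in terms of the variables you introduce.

0^{p+p!} 1^{p+p!+1}

Toward a contradiction, assume L is regular with pumping length p.
Choose w = 0^p 1^{p+p!+1}. Since p ≠ (p+p!+1)-1 = p+p!, w ∈ L; and |w| ≥ p.
The pumping lemma gives a decomposition w = xyz where |xy| ≤ p and |y| ≥ 1.
Because |xy| ≤ p and w begins with p copies of 0, we have y = 0^k with 1 ≤ k ≤ p.
Since 1 ≤ k ≤ p, k divides p!; set t = 1 + p!/k. Then xy^t z has p + (p!/k)·k = p + p! copies of 0. Now the 0-count is p+p! and (1-count)-1 = (p+p!+1)-1 = p+p!, so i ≠ j-1 fails. So xy^t z = 0^{p+p!} 1^{p+p!+1} ∉ L.
This is a contradiction; hence L is not regular.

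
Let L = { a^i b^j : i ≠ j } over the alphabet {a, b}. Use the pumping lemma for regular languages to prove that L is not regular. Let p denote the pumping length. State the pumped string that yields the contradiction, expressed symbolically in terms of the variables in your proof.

Assume L is regular. Let p be the pumping length given by the pumping lemma.
Choose w = a^p b^{p+p!}. Since p ≠ p+p!, w ∈ L; and |w| ≥ p.
The pumping lemma gives a decomposition w = xyz where |xy| ≤ p and |y| > 0.
Since the first p symbols of w are all a's and |xy| ≤ p, y lies entirely in the leading a-block: y = a^k for some k with 1 ≤ k ≤ p.
Since 1 ≤ k ≤ p, k divides p!; set t = 1 + p!/k. Then xy^t z has p + (p!/k)·k = p + p! copies of a. Now the a-count equals the b-count, so i ≠ j fails. So xy^t z = a^{p+p!} b^{p+p!} ∉ L.
This is a contradiction; hence L is not regular.

a^{p+p!} b^{p+p!}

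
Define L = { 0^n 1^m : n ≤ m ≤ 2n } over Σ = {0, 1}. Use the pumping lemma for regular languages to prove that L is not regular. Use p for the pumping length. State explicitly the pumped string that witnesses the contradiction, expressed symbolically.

0^{p+k} 1^p

Toward a contradiction, assume L is regular with pumping length p.
Take w = 0^p 1^p ∈ L (since p ≤ p ≤ 2p), with |w| = 2p ≥ p.
By the pumping lemma, w = xyz with |xy| ≤ p and |y| > 0.
Since the first p symbols of w are all 0's and |xy| ≤ p, y lies entirely in the leading 0-block: y = 0^k for some k with 1 ≤ k ≤ p.
Pump with i = 2: xy^2z = 0^{p+k} 1^p. Now n = p+k > p = m, so the condition n ≤ m fails. Thus xy^2z ∉ L.
Contradiction. Therefore L is not regular.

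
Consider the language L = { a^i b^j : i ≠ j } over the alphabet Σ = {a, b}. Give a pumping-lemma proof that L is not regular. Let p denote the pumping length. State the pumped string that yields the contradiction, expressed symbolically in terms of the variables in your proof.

a^{p+p!} b^{p+p!}

Suppose for contradiction that L is regular, and let p be the pumping length.
Choose w = a^p b^{p+p!}. Since p ≠ p+p!, w ∈ L; and |w| ≥ p.
Write w = xyz as guaranteed by the lemma, with |xy| ≤ p and |y| > 0.
Since the first p symbols of w are all a's and |xy| ≤ p, y lies entirely in the leading a-block: y = a^k for some k with 1 ≤ k ≤ p.
Since 1 ≤ k ≤ p, k divides p!; set t = 1 + p!/k. Then xy^t z has p + (p!/k)·k = p + p! copies of a. Now the a-count equals the b-count, so i ≠ j fails. So xy^t z = a^{p+p!} b^{p+p!} ∉ L.
This contradicts the pumping lemma, so L is not regular.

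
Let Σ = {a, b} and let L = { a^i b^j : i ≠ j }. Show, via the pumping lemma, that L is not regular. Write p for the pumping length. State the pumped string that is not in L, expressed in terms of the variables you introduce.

a^{p+p!} b^{p+p!}

Suppose for contradiction that L is regular, and let p be the pumping length.
Choose w = a^p b^{p+p!}. Since p ≠ p+p!, w ∈ L; and |w| ≥ p.
The pumping lemma gives a decomposition w = xyz where |xy| ≤ p and y is nonempty.
The first p characters of w are a's, so xy (and hence y) consists only of a's. Write y = a^k, 1 ≤ k ≤ p.
Since 1 ≤ k ≤ p, k divides p!; set t = 1 + p!/k. Then xy^t z has p + (p!/k)·k = p + p! copies of a. Now the a-count equals the b-count, so i ≠ j fails. So xy^t z = a^{p+p!} b^{p+p!} ∉ L.
Contradiction. Therefore L is not regular.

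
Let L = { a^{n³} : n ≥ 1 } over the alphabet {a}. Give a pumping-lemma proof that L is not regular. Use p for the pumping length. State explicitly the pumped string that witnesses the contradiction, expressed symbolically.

Assume L is regular. Let p be the pumping length given by the pumping lemma.
Take w = a^{p³} ∈ L with |w| = p³ ≥ p.
The pumping lemma gives a decomposition w = xyz where |xy| ≤ p and |y| ≥ 1.
Then y = a^k for some k with 1 ≤ k ≤ p.
Pump with i = 2: xy^2z = a^{p³+k}. Since 1 ≤ k ≤ p, p³ < p³+k ≤ p³+p < p³+3p²+3p+1 = (p+1)³, so p³+k is not a perfect cube. So xy^2z ∉ L.
Contradiction. Therefore L is not regular.

a^{p³+k}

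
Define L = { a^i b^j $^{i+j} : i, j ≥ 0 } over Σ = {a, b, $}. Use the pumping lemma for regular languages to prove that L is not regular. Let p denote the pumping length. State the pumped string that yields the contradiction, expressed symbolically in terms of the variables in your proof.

a^{p+k} b^p $^{2p}

Toward a contradiction, assume L is regular with pumping length p.
Take w = a^p b^p $^{2p} ∈ L (with i=j=p, i+j=2p), |w| = 4p ≥ p.
The pumping lemma gives a decomposition w = xyz where |xy| ≤ p and |y| ≥ 1.
Because |xy| ≤ p and w begins with p copies of a, we have y = a^k with 1 ≤ k ≤ p.
Consider xy^2z = a^{p+k} b^p $^{2p}. Now the a- and b-counts sum to 2p+k, but the $-count is 2p ≠ 2p+k. So xy^2z ∉ L.
Contradiction. Therefore L is not regular.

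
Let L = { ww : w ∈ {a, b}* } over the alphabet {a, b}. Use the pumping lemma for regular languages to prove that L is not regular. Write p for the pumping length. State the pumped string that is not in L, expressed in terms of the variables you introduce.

a^{p+k} b^p a^p b^p

Toward a contradiction, assume L is regular with pumping length p.
Take w = a^p b^p a^p b^p = uu where u = a^pb^p; then w ∈ L and |w| = 4p ≥ p.
The pumping lemma gives a decomposition w = xyz where |xy| ≤ p and |y| ≥ 1.
Because |xy| ≤ p and w begins with p copies of a, we have y = a^k with 1 ≤ k ≤ p.
Pump with i = 2: xy^2z = a^{p+k} b^p a^p b^p, of length 4p+k. Suppose this equals vv. The string starts with a and ends with b, so v does too; thus the boundary between the two copies of v is a b→a transition. There is exactly one such transition, at position 2p+k, so |v| = 2p+k and |vv| = 4p+2k ≠ 4p+k since k ≥ 1. So xy^2z ∉ L.
This is a contradiction; hence L is not regular.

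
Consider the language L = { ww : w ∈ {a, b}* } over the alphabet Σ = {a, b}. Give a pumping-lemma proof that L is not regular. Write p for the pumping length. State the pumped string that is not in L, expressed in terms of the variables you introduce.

Assume L is regular. Let p be the pumping length given by the pumping lemma.
Take w = a^p b^p a^p b^p = uu where u = a^pb^p; then w ∈ L and |w| = 4p ≥ p.
The pumping lemma gives a decomposition w = xyz where |xy| ≤ p and y is nonempty.
The first p characters of w are a's, so xy (and hence y) consists only of a's. Write y = a^k, 1 ≤ k ≤ p.
Pump with i = 2: xy^2z = a^{p+k} b^p a^p b^p, of length 4p+k. Suppose this equals vv. The string starts with a and ends with b, so v does too; thus the boundary between the two copies of v is a b→a transition. There is exactly one such transition, at position 2p+k, so |v| = 2p+k and |vv| = 4p+2k ≠ 4p+k since k ≥ 1. So xy^2z ∉ L.
This contradicts the pumping lemma, so L is not regular.

a^{p+k} b^p a^p b^p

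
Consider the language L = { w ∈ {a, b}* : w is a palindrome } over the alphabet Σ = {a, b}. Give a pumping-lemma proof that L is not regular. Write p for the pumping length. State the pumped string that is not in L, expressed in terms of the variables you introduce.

a^{p+k} b a^p

Toward a contradiction, assume L is regular with pumping length p.
Take w = a^p b a^p, a palindrome of length 2p+1 ≥ p.
By the pumping lemma, w = xyz with |xy| ≤ p and |y| ≥ 1.
Since the first p symbols of w are all a's and |xy| ≤ p, y lies entirely in the leading a-block: y = a^k for some k with 1 ≤ k ≤ p.
Pump with i = 2: xy^2z = a^{p+k} b a^p. Its reverse is a^p b a^{p+k}, which differs from xy^2z since k ≥ 1. So xy^2z is not a palindrome and xy^2z ∉ L.
This contradicts the pumping lemma, so L is not regular.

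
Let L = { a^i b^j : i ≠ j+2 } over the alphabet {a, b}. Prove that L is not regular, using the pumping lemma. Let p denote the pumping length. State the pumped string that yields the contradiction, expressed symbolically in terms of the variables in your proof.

Assume L is regular; let p be its pumping constant.
Choose w = a^p b^{p+p!-2}. Since p ≠ (p+p!-2)+2 = p+p!, w ∈ L; and |w| ≥ p.
The pumping lemma gives a decomposition w = xyz where |xy| ≤ p and |y| > 0.
The first p characters of w are a's, so xy (and hence y) consists only of a's. Write y = a^k, 1 ≤ k ≤ p.
Since 1 ≤ k ≤ p, k divides p!; set t = 1 + p!/k. Then xy^t z has p + (p!/k)·k = p + p! copies of a. Now the a-count is p+p! and (b-count)+2 = (p+p!-2)+2 = p+p!, so i ≠ j+2 fails. So xy^t z = a^{p+p!} b^{p+p!-2} ∉ L.
Contradiction. Therefore L is not regular.

a^{p+p!} b^{p+p!-2}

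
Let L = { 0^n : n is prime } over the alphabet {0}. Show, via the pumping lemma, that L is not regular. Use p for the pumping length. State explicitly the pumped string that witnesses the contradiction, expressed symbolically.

Assume L is regular; let p be its pumping constant.
Let q be a prime with q ≥ p+2 (infinitely many primes exist), and take w = 0^q ∈ L with |w| = q ≥ p.
Write w = xyz as guaranteed by the lemma, with |xy| ≤ p and y is nonempty.
Then y = 0^k for some k with 1 ≤ k ≤ p.
Since 1 ≤ k ≤ p, |xz| = q-k. Pump with i = q+1: |xy^{q+1}z| = (q-k)+(q+1)k = q+qk = q(1+k), which is composite (both factors ≥ 2). So xy^{q+1}z = 0^{q(1+k)} ∉ L.
Contradiction. Therefore L is not regular.

0^{q(1+k)}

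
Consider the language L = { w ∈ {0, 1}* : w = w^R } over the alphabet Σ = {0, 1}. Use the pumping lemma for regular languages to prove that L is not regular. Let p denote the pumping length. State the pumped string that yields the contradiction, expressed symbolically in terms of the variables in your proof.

0^{p+k} 1 0^p

Assume L is regular. Let p be the pumping length given by the pumping lemma.
Take w = 0^p 1 0^p, a palindrome of length 2p+1 ≥ p.
By the pumping lemma, w = xyz with |xy| ≤ p and |y| > 0.
The first p characters of w are 0's, so xy (and hence y) consists only of 0's. Write y = 0^k, 1 ≤ k ≤ p.
Pump with i = 2: xy^2z = 0^{p+k} 1 0^p. Its reverse is 0^p 1 0^{p+k}, which differs from xy^2z since k ≥ 1. So xy^2z is not a palindrome and xy^2z ∉ L.
Contradiction. Therefore L is not regular.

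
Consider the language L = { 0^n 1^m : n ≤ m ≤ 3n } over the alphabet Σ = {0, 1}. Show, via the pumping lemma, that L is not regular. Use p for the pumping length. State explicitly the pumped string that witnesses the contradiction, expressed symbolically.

0^{p+k} 1^p

Suppose for contradiction that L is regular, and let p be the pumping length.
Take w = 0^p 1^p ∈ L (since p ≤ p ≤ 3p), with |w| = 2p ≥ p.
The pumping lemma gives a decomposition w = xyz where |xy| ≤ p and |y| ≥ 1.
The first p characters of w are 0's, so xy (and hence y) consists only of 0's. Write y = 0^k, 1 ≤ k ≤ p.
Pump with i = 2: xy^2z = 0^{p+k} 1^p. Now n = p+k > p = m, so the condition n ≤ m fails. Thus xy^2z ∉ L.
This is a contradiction; hence L is not regular.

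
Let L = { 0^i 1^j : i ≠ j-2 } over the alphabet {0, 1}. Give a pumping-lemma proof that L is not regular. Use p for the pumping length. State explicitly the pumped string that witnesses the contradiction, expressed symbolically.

0^{p+p!} 1^{p+p!+2}

Assume L is regular. Let p be the pumping length given by the pumping lemma.
Choose w = 0^p 1^{p+p!+2}. Since p ≠ (p+p!+2)-2 = p+p!, w ∈ L; and |w| ≥ p.
The pumping lemma gives a decomposition w = xyz where |xy| ≤ p and |y| > 0.
Since the first p symbols of w are all 0's and |xy| ≤ p, y lies entirely in the leading 0-block: y = 0^k for some k with 1 ≤ k ≤ p.
Since 1 ≤ k ≤ p, k divides p!; set t = 1 + p!/k. Then xy^t z has p + (p!/k)·k = p + p! copies of 0. Now the 0-count is p+p! and (1-count)-2 = (p+p!+2)-2 = p+p!, so i ≠ j-2 fails. So xy^t z = 0^{p+p!} 1^{p+p!+2} ∉ L.
This contradicts the pumping lemma, so L is not regular.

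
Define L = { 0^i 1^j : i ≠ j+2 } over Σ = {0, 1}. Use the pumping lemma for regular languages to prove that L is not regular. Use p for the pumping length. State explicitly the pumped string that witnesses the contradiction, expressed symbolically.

0^{p+p!} 1^{p+p!-2}

Assume L is regular. Let p be the pumping length given by the pumping lemma.
Choose w = 0^p 1^{p+p!-2}. Since p ≠ (p+p!-2)+2 = p+p!, w ∈ L; and |w| ≥ p.
By the pumping lemma, w = xyz with |xy| ≤ p and |y| ≥ 1.
The first p characters of w are 0's, so xy (and hence y) consists only of 0's. Write y = 0^k, 1 ≤ k ≤ p.
Since 1 ≤ k ≤ p, k divides p!; set t = 1 + p!/k. Then xy^t z has p + (p!/k)·k = p + p! copies of 0. Now the 0-count is p+p! and (1-count)+2 = (p+p!-2)+2 = p+p!, so i ≠ j+2 fails. So xy^t z = 0^{p+p!} 1^{p+p!-2} ∉ L.
This is a contradiction; hence L is not regular.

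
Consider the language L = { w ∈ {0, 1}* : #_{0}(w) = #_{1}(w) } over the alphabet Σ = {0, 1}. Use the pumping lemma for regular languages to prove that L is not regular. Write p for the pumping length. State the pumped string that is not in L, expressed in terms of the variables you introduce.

Assume L is regular; let p be its pumping constant.
Choose w = 0^p 1^p ∈ L with |w| = 2p ≥ p.
By the pumping lemma, w = xyz with |xy| ≤ p and y is nonempty.
The first p characters of w are 0's, so xy (and hence y) consists only of 0's. Write y = 0^k, 1 ≤ k ≤ p.
Pump with i = 2: xy^2z = 0^{p+k} 1^p has p+k occurrences of 0 but only p of 1. Since k ≥ 1 the counts differ, so xy^2z ∉ L.
This is a contradiction; hence L is not regular.

0^{p+k} 1^p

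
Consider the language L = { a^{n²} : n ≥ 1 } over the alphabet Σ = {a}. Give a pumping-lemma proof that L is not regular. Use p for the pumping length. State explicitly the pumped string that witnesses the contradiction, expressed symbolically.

Suppose for contradiction that L is regular, and let p be the pumping length.
Take w = a^{p²} ∈ L with |w| = p² ≥ p.
Write w = xyz as guaranteed by the lemma, with |xy| ≤ p and |y| ≥ 1.
Then y = a^k for some k with 1 ≤ k ≤ p.
Pump with i = 2: xy^2z = a^{p²+k}. Since 1 ≤ k ≤ p, p² < p²+k ≤ p²+p < (p+1)², so p²+k lies strictly between consecutive squares and is not a perfect square. So xy^2z ∉ L.
This is a contradiction; hence L is not regular.

a^{p²+k}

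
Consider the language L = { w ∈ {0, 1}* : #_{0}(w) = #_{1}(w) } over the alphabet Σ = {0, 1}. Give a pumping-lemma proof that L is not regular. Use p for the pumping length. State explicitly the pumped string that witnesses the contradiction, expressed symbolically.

0^{p+k} 1^p

Assume L is regular; let p be its pumping constant.
Choose w = 0^p 1^p ∈ L with |w| = 2p ≥ p.
Write w = xyz as guaranteed by the lemma, with |xy| ≤ p and |y| > 0.
Because |xy| ≤ p and w begins with p copies of 0, we have y = 0^k with 1 ≤ k ≤ p.
Pump with i = 2: xy^2z = 0^{p+k} 1^p has p+k occurrences of 0 but only p of 1. Since k ≥ 1 the counts differ, so xy^2z ∉ L.
This contradicts the pumping lemma, so L is not regular.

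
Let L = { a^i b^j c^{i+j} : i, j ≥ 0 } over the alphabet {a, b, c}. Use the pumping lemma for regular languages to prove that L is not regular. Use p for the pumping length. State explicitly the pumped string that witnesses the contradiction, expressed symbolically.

Toward a contradiction, assume L is regular with pumping length p.
Take w = a^p b^p c^{2p} ∈ L (with i=j=p, i+j=2p), |w| = 4p ≥ p.
By the pumping lemma, w = xyz with |xy| ≤ p and y is nonempty.
Because |xy| ≤ p and w begins with p copies of a, we have y = a^k with 1 ≤ k ≤ p.
Consider xy^2z = a^{p+k} b^p c^{2p}. Now the a- and b-counts sum to 2p+k, but the c-count is 2p ≠ 2p+k. So xy^2z ∉ L.
This is a contradiction; hence L is not regular.

a^{p+k} b^p c^{2p}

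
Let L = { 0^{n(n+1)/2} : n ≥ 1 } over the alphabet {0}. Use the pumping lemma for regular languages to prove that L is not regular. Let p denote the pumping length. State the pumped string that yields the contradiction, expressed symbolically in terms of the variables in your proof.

0^{p(p+1)/2+k}

Assume L is regular. Let p be the pumping length given by the pumping lemma.
Take w = 0^{p(p+1)/2} ∈ L with |w| = p(p+1)/2 ≥ p.
By the pumping lemma, w = xyz with |xy| ≤ p and |y| > 0.
Then y = 0^k for some k with 1 ≤ k ≤ p.
Pump with i = 2: xy^2z = 0^{p(p+1)/2+k}. Since 1 ≤ k ≤ p, p(p+1)/2 < p(p+1)/2+k ≤ p(p+1)/2+p < (p+1)(p+2)/2, so p(p+1)/2+k is strictly between consecutive triangular numbers. So xy^2z ∉ L.
Contradiction. Therefore L is not regular.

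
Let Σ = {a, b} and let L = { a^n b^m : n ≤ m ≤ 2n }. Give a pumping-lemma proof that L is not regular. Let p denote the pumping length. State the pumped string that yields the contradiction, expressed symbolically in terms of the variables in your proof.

a^{p+k} b^p

Assume L is regular. Let p be the pumping length given by the pumping lemma.
Take w = a^p b^p ∈ L (since p ≤ p ≤ 2p), with |w| = 2p ≥ p.
Write w = xyz as guaranteed by the lemma, with |xy| ≤ p and |y| ≥ 1.
The first p characters of w are a's, so xy (and hence y) consists only of a's. Write y = a^k, 1 ≤ k ≤ p.
Pump with i = 2: xy^2z = a^{p+k} b^p. Now n = p+k > p = m, so the condition n ≤ m fails. Thus xy^2z ∉ L.
This is a contradiction; hence L is not regular.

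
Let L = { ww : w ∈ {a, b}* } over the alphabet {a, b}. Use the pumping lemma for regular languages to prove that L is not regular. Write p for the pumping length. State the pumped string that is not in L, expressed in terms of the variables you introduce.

Assume L is regular; let p be its pumping constant.
Take w = a^p b^p a^p b^p = uu where u = a^pb^p; then w ∈ L and |w| = 4p ≥ p.
The pumping lemma gives a decomposition w = xyz where |xy| ≤ p and |y| ≥ 1.
The first p characters of w are a's, so xy (and hence y) consists only of a's. Write y = a^k, 1 ≤ k ≤ p.
Pump with i = 2: xy^2z = a^{p+k} b^p a^p b^p, of length 4p+k. Suppose this equals vv. The string starts with a and ends with b, so v does too; thus the boundary between the two copies of v is a b→a transition. There is exactly one such transition, at position 2p+k, so |v| = 2p+k and |vv| = 4p+2k ≠ 4p+k since k ≥ 1. So xy^2z ∉ L.
Contradiction. Therefore L is not regular.

a^{p+k} b^p a^p b^p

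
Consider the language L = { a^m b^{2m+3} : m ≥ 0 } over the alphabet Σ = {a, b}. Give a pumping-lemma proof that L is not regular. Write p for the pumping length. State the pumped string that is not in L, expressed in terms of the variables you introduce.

a^{p+k} b^{2p+3}

Assume L is regular. Let p be the pumping length given by the pumping lemma.
Take w = a^p b^{2p+3}. Then w ∈ L and |w| = 3p+3 ≥ p.
Write w = xyz as guaranteed by the lemma, with |xy| ≤ p and y is nonempty.
Because |xy| ≤ p and w begins with p copies of a, we have y = a^k with 1 ≤ k ≤ p.
Pump with i = 2: xy^2z = a^{p+k} b^{2p+3}. For this to lie in L we would need 2p+3 = 2(p+k)+3, which forces k = 0. But k ≥ 1, so xy^2z ∉ L.
Contradiction. Therefore L is not regular.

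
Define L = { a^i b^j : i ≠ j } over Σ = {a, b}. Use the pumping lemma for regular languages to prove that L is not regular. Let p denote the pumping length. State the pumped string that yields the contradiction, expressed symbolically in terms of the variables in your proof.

a^{p+p!} b^{p+p!}

Suppose for contradiction that L is regular, and let p be the pumping length.
Choose w = a^p b^{p+p!}. Since p ≠ p+p!, w ∈ L; and |w| ≥ p.
Write w = xyz as guaranteed by the lemma, with |xy| ≤ p and |y| ≥ 1.
Since the first p symbols of w are all a's and |xy| ≤ p, y lies entirely in the leading a-block: y = a^k for some k with 1 ≤ k ≤ p.
Since 1 ≤ k ≤ p, k divides p!; set t = 1 + p!/k. Then xy^t z has p + (p!/k)·k = p + p! copies of a. Now the a-count equals the b-count, so i ≠ j fails. So xy^t z = a^{p+p!} b^{p+p!} ∉ L.
This contradicts the pumping lemma, so L is not regular.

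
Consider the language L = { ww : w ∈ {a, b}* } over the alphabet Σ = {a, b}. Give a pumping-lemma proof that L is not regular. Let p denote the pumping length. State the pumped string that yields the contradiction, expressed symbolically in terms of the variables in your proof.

Assume L is regular; let p be its pumping constant.
Take w = a^p b^p a^p b^p = uu where u = a^pb^p; then w ∈ L and |w| = 4p ≥ p.
The pumping lemma gives a decomposition w = xyz where |xy| ≤ p and y is nonempty.
Because |xy| ≤ p and w begins with p copies of a, we have y = a^k with 1 ≤ k ≤ p.
Pump with i = 2: xy^2z = a^{p+k} b^p a^p b^p, of length 4p+k. Suppose this equals vv. The string starts with a and ends with b, so v does too; thus the boundary between the two copies of v is a b→a transition. There is exactly one such transition, at position 2p+k, so |v| = 2p+k and |vv| = 4p+2k ≠ 4p+k since k ≥ 1. So xy^2z ∉ L.
Contradiction. Therefore L is not regular.

a^{p+k} b^p a^p b^p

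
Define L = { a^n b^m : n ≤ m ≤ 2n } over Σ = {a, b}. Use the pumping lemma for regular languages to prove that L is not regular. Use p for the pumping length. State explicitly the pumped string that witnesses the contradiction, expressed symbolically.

a^{p+k} b^p

Assume L is regular. Let p be the pumping length given by the pumping lemma.
Take w = a^p b^p ∈ L (since p ≤ p ≤ 2p), with |w| = 2p ≥ p.
By the pumping lemma, w = xyz with |xy| ≤ p and |y| > 0.
The first p characters of w are a's, so xy (and hence y) consists only of a's. Write y = a^k, 1 ≤ k ≤ p.
Pump with i = 2: xy^2z = a^{p+k} b^p. Now n = p+k > p = m, so the condition n ≤ m fails. Thus xy^2z ∉ L.
Contradiction. Therefore L is not regular.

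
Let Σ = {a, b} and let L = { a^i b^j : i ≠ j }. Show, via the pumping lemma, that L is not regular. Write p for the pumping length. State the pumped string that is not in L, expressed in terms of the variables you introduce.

Toward a contradiction, assume L is regular with pumping length p.
Choose w = a^p b^{p+p!}. Since p ≠ p+p!, w ∈ L; and |w| ≥ p.
By the pumping lemma, w = xyz with |xy| ≤ p and y is nonempty.
Because |xy| ≤ p and w begins with p copies of a, we have y = a^k with 1 ≤ k ≤ p.
Since 1 ≤ k ≤ p, k divides p!; set t = 1 + p!/k. Then xy^t z has p + (p!/k)·k = p + p! copies of a. Now the a-count equals the b-count, so i ≠ j fails. So xy^t z = a^{p+p!} b^{p+p!} ∉ L.
This is a contradiction; hence L is not regular.

a^{p+p!} b^{p+p!}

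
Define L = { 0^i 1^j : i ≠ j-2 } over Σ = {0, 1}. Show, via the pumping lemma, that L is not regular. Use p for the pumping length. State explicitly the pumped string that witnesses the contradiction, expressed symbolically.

0^{p+p!} 1^{p+p!+2}

Suppose for contradiction that L is regular, and let p be the pumping length.
Choose w = 0^p 1^{p+p!+2}. Since p ≠ (p+p!+2)-2 = p+p!, w ∈ L; and |w| ≥ p.
By the pumping lemma, w = xyz with |xy| ≤ p and |y| ≥ 1.
The first p characters of w are 0's, so xy (and hence y) consists only of 0's. Write y = 0^k, 1 ≤ k ≤ p.
Since 1 ≤ k ≤ p, k divides p!; set t = 1 + p!/k. Then xy^t z has p + (p!/k)·k = p + p! copies of 0. Now the 0-count is p+p! and (1-count)-2 = (p+p!+2)-2 = p+p!, so i ≠ j-2 fails. So xy^t z = 0^{p+p!} 1^{p+p!+2} ∉ L.
Contradiction. Therefore L is not regular.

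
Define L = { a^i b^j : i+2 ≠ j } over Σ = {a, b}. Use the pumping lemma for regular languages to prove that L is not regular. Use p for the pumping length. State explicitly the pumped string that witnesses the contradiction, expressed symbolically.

Toward a contradiction, assume L is regular with pumping length p.
Choose w = a^p b^{p+p!+2}. Since p ≠ (p+p!+2)-2 = p+p!, w ∈ L; and |w| ≥ p.
Write w = xyz as guaranteed by the lemma, with |xy| ≤ p and y is nonempty.
Because |xy| ≤ p and w begins with p copies of a, we have y = a^k with 1 ≤ k ≤ p.
Since 1 ≤ k ≤ p, k divides p!; set t = 1 + p!/k. Then xy^t z has p + (p!/k)·k = p + p! copies of a. Now the a-count is p+p! and (b-count)-2 = (p+p!+2)-2 = p+p!, so i+2 ≠ j fails. So xy^t z = a^{p+p!} b^{p+p!+2} ∉ L.
This contradicts the pumping lemma, so L is not regular.

a^{p+p!} b^{p+p!+2}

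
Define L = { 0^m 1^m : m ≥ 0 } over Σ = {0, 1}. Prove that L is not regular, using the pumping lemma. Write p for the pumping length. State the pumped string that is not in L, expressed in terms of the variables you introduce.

0^{p+k} 1^p

Suppose for contradiction that L is regular, and let p be the pumping length.
Take w = 0^p 1^p. Then w ∈ L and |w| = 2p ≥ p.
Write w = xyz as guaranteed by the lemma, with |xy| ≤ p and |y| > 0.
Because |xy| ≤ p and w begins with p copies of 0, we have y = 0^k with 1 ≤ k ≤ p.
Pump with i = 2: xy^2z = 0^{p+k} 1^p. For this to lie in L we would need p = p+k, which forces k = 0. But k ≥ 1, so xy^2z ∉ L.
This is a contradiction; hence L is not regular.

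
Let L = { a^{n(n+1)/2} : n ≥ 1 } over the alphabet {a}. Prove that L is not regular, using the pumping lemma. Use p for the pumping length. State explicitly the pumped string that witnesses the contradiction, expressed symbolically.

Assume L is regular; let p be its pumping constant.
Take w = a^{p(p+1)/2} ∈ L with |w| = p(p+1)/2 ≥ p.
By the pumping lemma, w = xyz with |xy| ≤ p and y is nonempty.
Then y = a^k for some k with 1 ≤ k ≤ p.
Pump with i = 2: xy^2z = a^{p(p+1)/2+k}. Since 1 ≤ k ≤ p, p(p+1)/2 < p(p+1)/2+k ≤ p(p+1)/2+p < (p+1)(p+2)/2, so p(p+1)/2+k is strictly between consecutive triangular numbers. So xy^2z ∉ L.
This is a contradiction; hence L is not regular.

a^{p(p+1)/2+k}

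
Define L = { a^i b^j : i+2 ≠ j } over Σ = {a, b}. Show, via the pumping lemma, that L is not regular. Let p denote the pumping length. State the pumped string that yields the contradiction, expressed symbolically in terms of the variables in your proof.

a^{p+p!} b^{p+p!+2}

Assume L is regular. Let p be the pumping length given by the pumping lemma.
Choose w = a^p b^{p+p!+2}. Since p ≠ (p+p!+2)-2 = p+p!, w ∈ L; and |w| ≥ p.
Write w = xyz as guaranteed by the lemma, with |xy| ≤ p and y is nonempty.
The first p characters of w are a's, so xy (and hence y) consists only of a's. Write y = a^k, 1 ≤ k ≤ p.
Since 1 ≤ k ≤ p, k divides p!; set t = 1 + p!/k. Then xy^t z has p + (p!/k)·k = p + p! copies of a. Now the a-count is p+p! and (b-count)-2 = (p+p!+2)-2 = p+p!, so i+2 ≠ j fails. So xy^t z = a^{p+p!} b^{p+p!+2} ∉ L.
This is a contradiction; hence L is not regular.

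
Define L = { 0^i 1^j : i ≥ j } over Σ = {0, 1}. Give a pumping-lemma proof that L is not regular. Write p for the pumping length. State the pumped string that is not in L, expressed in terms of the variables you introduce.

Suppose for contradiction that L is regular, and let p be the pumping length.
Choose w = 0^p 1^p ∈ L, with |w| = 2p ≥ p.
The pumping lemma gives a decomposition w = xyz where |xy| ≤ p and |y| ≥ 1.
Because |xy| ≤ p and w begins with p copies of 0, we have y = 0^k with 1 ≤ k ≤ p.
Consider xy^0z = xz = 0^{p-k} 1^p. Since k ≥ 1, the 0-count p-k is less than p, so i ≥ j fails; thus xz ∉ L.
Contradiction. Therefore L is not regular.

0^{p-k} 1^p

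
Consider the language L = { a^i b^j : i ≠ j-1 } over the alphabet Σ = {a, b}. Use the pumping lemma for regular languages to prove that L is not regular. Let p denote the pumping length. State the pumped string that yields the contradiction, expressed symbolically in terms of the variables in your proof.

a^{p+p!} b^{p+p!+1}

Suppose for contradiction that L is regular, and let p be the pumping length.
Choose w = a^p b^{p+p!+1}. Since p ≠ (p+p!+1)-1 = p+p!, w ∈ L; and |w| ≥ p.
The pumping lemma gives a decomposition w = xyz where |xy| ≤ p and |y| ≥ 1.
Because |xy| ≤ p and w begins with p copies of a, we have y = a^k with 1 ≤ k ≤ p.
Since 1 ≤ k ≤ p, k divides p!; set t = 1 + p!/k. Then xy^t z has p + (p!/k)·k = p + p! copies of a. Now the a-count is p+p! and (b-count)-1 = (p+p!+1)-1 = p+p!, so i ≠ j-1 fails. So xy^t z = a^{p+p!} b^{p+p!+1} ∉ L.
Contradiction. Therefore L is not regular.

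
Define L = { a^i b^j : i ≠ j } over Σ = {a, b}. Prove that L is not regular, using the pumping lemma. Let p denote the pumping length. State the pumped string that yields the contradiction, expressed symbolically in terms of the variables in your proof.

a^{p+p!} b^{p+p!}

Toward a contradiction, assume L is regular with pumping length p.
Choose w = a^p b^{p+p!}. Since p ≠ p+p!, w ∈ L; and |w| ≥ p.
The pumping lemma gives a decomposition w = xyz where |xy| ≤ p and y is nonempty.
Because |xy| ≤ p and w begins with p copies of a, we have y = a^k with 1 ≤ k ≤ p.
Since 1 ≤ k ≤ p, k divides p!; set t = 1 + p!/k. Then xy^t z has p + (p!/k)·k = p + p! copies of a. Now the a-count equals the b-count, so i ≠ j fails. So xy^t z = a^{p+p!} b^{p+p!} ∉ L.
This is a contradiction; hence L is not regular.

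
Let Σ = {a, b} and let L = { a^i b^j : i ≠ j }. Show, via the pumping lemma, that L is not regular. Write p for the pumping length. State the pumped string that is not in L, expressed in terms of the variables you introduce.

Toward a contradiction, assume L is regular with pumping length p.
Choose w = a^p b^{p+p!}. Since p ≠ p+p!, w ∈ L; and |w| ≥ p.
By the pumping lemma, w = xyz with |xy| ≤ p and |y| > 0.
Because |xy| ≤ p and w begins with p copies of a, we have y = a^k with 1 ≤ k ≤ p.
Since 1 ≤ k ≤ p, k divides p!; set t = 1 + p!/k. Then xy^t z has p + (p!/k)·k = p + p! copies of a. Now the a-count equals the b-count, so i ≠ j fails. So xy^t z = a^{p+p!} b^{p+p!} ∉ L.
This contradicts the pumping lemma, so L is not regular.

a^{p+p!} b^{p+p!}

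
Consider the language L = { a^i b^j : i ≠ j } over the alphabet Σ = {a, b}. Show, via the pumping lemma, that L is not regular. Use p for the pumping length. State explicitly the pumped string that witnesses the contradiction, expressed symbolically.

Suppose for contradiction that L is regular, and let p be the pumping length.
Choose w = a^p b^{p+p!}. Since p ≠ p+p!, w ∈ L; and |w| ≥ p.
Write w = xyz as guaranteed by the lemma, with |xy| ≤ p and |y| ≥ 1.
Because |xy| ≤ p and w begins with p copies of a, we have y = a^k with 1 ≤ k ≤ p.
Since 1 ≤ k ≤ p, k divides p!; set t = 1 + p!/k. Then xy^t z has p + (p!/k)·k = p + p! copies of a. Now the a-count equals the b-count, so i ≠ j fails. So xy^t z = a^{p+p!} b^{p+p!} ∉ L.
This contradicts the pumping lemma, so L is not regular.

a^{p+p!} b^{p+p!}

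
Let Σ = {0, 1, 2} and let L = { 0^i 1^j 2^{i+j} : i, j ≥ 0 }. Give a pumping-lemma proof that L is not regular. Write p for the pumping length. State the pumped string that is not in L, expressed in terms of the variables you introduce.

Assume L is regular. Let p be the pumping length given by the pumping lemma.
Take w = 0^p 1^p 2^{2p} ∈ L (with i=j=p, i+j=2p), |w| = 4p ≥ p.
Write w = xyz as guaranteed by the lemma, with |xy| ≤ p and y is nonempty.
The first p characters of w are 0's, so xy (and hence y) consists only of 0's. Write y = 0^k, 1 ≤ k ≤ p.
Consider xy^2z = 0^{p+k} 1^p 2^{2p}. Now the 0- and 1-counts sum to 2p+k, but the 2-count is 2p ≠ 2p+k. So xy^2z ∉ L.
Contradiction. Therefore L is not regular.

0^{p+k} 1^p 2^{2p}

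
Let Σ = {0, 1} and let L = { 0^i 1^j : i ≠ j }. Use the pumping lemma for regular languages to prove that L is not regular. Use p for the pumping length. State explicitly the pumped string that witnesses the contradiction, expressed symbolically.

Assume L is regular. Let p be the pumping length given by the pumping lemma.
Choose w = 0^p 1^{p+p!}. Since p ≠ p+p!, w ∈ L; and |w| ≥ p.
Write w = xyz as guaranteed by the lemma, with |xy| ≤ p and |y| > 0.
Since the first p symbols of w are all 0's and |xy| ≤ p, y lies entirely in the leading 0-block: y = 0^k for some k with 1 ≤ k ≤ p.
Since 1 ≤ k ≤ p, k divides p!; set t = 1 + p!/k. Then xy^t z has p + (p!/k)·k = p + p! copies of 0. Now the 0-count equals the 1-count, so i ≠ j fails. So xy^t z = 0^{p+p!} 1^{p+p!} ∉ L.
This contradicts the pumping lemma, so L is not regular.

0^{p+p!} 1^{p+p!}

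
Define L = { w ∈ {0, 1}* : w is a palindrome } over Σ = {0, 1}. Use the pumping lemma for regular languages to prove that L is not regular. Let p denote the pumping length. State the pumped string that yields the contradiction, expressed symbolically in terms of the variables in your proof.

0^{p+k} 1 0^p

Toward a contradiction, assume L is regular with pumping length p.
Take w = 0^p 1 0^p, a palindrome of length 2p+1 ≥ p.
The pumping lemma gives a decomposition w = xyz where |xy| ≤ p and |y| ≥ 1.
Because |xy| ≤ p and w begins with p copies of 0, we have y = 0^k with 1 ≤ k ≤ p.
Pump with i = 2: xy^2z = 0^{p+k} 1 0^p. Its reverse is 0^p 1 0^{p+k}, which differs from xy^2z since k ≥ 1. So xy^2z is not a palindrome and xy^2z ∉ L.
This contradicts the pumping lemma, so L is not regular.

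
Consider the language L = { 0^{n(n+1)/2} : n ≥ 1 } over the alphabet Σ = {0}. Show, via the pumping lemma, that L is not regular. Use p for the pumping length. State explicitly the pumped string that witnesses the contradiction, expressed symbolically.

0^{p(p+1)/2+k}

Assume L is regular; let p be its pumping constant.
Take w = 0^{p(p+1)/2} ∈ L with |w| = p(p+1)/2 ≥ p.
The pumping lemma gives a decomposition w = xyz where |xy| ≤ p and |y| > 0.
Then y = 0^k for some k with 1 ≤ k ≤ p.
Pump with i = 2: xy^2z = 0^{p(p+1)/2+k}. Since 1 ≤ k ≤ p, p(p+1)/2 < p(p+1)/2+k ≤ p(p+1)/2+p < (p+1)(p+2)/2, so p(p+1)/2+k is strictly between consecutive triangular numbers. So xy^2z ∉ L.
This contradicts the pumping lemma, so L is not regular.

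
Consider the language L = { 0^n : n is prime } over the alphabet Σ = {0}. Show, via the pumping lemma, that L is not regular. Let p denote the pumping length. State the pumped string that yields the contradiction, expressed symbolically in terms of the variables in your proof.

Suppose for contradiction that L is regular, and let p be the pumping length.
Let q be a prime with q ≥ p+2 (infinitely many primes exist), and take w = 0^q ∈ L with |w| = q ≥ p.
By the pumping lemma, w = xyz with |xy| ≤ p and y is nonempty.
Then y = 0^k for some k with 1 ≤ k ≤ p.
Since 1 ≤ k ≤ p, |xz| = q-k. Pump with i = q+1: |xy^{q+1}z| = (q-k)+(q+1)k = q+qk = q(1+k), which is composite (both factors ≥ 2). So xy^{q+1}z = 0^{q(1+k)} ∉ L.
This is a contradiction; hence L is not regular.

0^{q(1+k)}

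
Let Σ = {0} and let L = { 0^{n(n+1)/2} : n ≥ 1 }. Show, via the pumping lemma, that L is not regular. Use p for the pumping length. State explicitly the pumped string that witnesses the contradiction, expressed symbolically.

Assume L is regular. Let p be the pumping length given by the pumping lemma.
Take w = 0^{p(p+1)/2} ∈ L with |w| = p(p+1)/2 ≥ p.
The pumping lemma gives a decomposition w = xyz where |xy| ≤ p and y is nonempty.
Then y = 0^k for some k with 1 ≤ k ≤ p.
Pump with i = 2: xy^2z = 0^{p(p+1)/2+k}. Since 1 ≤ k ≤ p, p(p+1)/2 < p(p+1)/2+k ≤ p(p+1)/2+p < (p+1)(p+2)/2, so p(p+1)/2+k is strictly between consecutive triangular numbers. So xy^2z ∉ L.
Contradiction. Therefore L is not regular.

0^{p(p+1)/2+k}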